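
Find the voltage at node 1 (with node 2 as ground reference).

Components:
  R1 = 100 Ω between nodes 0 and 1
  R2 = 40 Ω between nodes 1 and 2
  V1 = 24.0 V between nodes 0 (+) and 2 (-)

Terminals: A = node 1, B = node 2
Nodal analysis, taking node 2 as the 0 V reference.
Source V1 fixes V_0 = 24 V.
KCL at each unknown node (sum of currents leaving = 0; resistances in Ω):
  Node 1: (V_1 - 24)/100 + (V_1 - 0)/40 = 0
Collecting terms: 0.035 × V_1 = 0.24  =>  V_1 = 6.857 V
The requested potential is V_1 = 6.857 V.

Final answer: V_1 = 6.857 V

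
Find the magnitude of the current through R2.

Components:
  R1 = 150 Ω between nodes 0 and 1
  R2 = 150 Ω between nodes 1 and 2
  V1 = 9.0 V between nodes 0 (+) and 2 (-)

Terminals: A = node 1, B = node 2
Nodal analysis, taking node 2 as the 0 V reference.
Source V1 fixes V_0 = 9 V.
KCL at each unknown node (sum of currents leaving = 0; resistances in Ω):
  Node 1: (V_1 - 9)/150 + (V_1 - 0)/150 = 0
Collecting terms: 0.01333 × V_1 = 0.06  =>  V_1 = 4.5 V
I_R2 = (V_1 - V_2)/R2 = (4.5 - 0)/150 = 0.03 A
|I_R2| = 0.03 A

Final answer: |I_R2| = 0.03 A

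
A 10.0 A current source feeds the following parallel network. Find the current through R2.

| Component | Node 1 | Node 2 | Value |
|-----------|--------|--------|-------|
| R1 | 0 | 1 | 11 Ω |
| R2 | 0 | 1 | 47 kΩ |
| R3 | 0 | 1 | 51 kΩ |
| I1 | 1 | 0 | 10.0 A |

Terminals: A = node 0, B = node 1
All resistors sit directly between nodes 0 and 1, so they are in parallel and share one voltage V; the full source current 10 A splits among them.
1/R_par = 1/11 + 1/47000 + 1/51000 = 0.09095 S  =>  R_par = 11 Ω
V = I × R_par = 10 × 11 = 110 V
I_R2 = V/R2 = 110/47000 = 0.002339 A

Final answer: 0.002339 A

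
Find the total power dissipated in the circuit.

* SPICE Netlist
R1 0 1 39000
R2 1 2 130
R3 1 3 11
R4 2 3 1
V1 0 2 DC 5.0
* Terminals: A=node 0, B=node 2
Nodal analysis, taking node 2 as the 0 V reference.
Source V1 fixes V_0 = 5 V.
KCL at each unknown node (sum of currents leaving = 0; resistances in Ω):
  Node 1: (V_1 - 5)/39000 + (V_1 - 0)/130 + (V_1 - V_3)/11 = 0
  Node 3: (V_3 - V_1)/11 + (V_3 - 0)/1 = 0
Collecting terms (coefficients in siemens):
  0.09863·V_1 - 0.09091·V_3 = 0.0001282
  1.091·V_3 - 0.09091·V_1 = 0
Determinant D = (0.09863)(1.091) - (-0.09091)(-0.09091) = 0.09933
V_1 = [(0.0001282)(1.091) - (-0.09091)(0)]/D = 0.001408 V
V_3 = [(0.09863)(0) - (0.0001282)(-0.09091)]/D = 0.0001173 V
Power in each resistor, P = (ΔV)²/R:
  P_R1 = (5 - 0.001408)²/39000 = 0.0006407 W
  P_R2 = (0.001408 - 0)²/130 = 0.00000001525 W
  P_R3 = (0.001408 - 0.0001173)²/11 = 0.0000001514 W
  P_R4 = (0 - 0.0001173)²/1 = 0.00000001377 W
P_total = P_R1 + P_R2 + P_R3 + P_R4 = 0.0006408 W

Final answer: 0.0006408 W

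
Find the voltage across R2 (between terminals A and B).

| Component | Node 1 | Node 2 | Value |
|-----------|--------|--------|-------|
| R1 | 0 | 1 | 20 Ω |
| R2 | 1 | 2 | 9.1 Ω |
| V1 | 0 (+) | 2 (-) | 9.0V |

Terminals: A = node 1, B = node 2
R1 and R2 are in series across V1 (node 0 → node 1 → node 2), and the output A–B is taken across R2, so this is a voltage divider.
Series current: I = V1/(R1 + R2) = 9/(20 + 9.1) = 9/29.1 = 0.3093 A
V_R2 = I × R2 = V1 × R2/(R1 + R2) = 9 × 9.1/29.1 = 2.814 V

Final answer: 2.814 V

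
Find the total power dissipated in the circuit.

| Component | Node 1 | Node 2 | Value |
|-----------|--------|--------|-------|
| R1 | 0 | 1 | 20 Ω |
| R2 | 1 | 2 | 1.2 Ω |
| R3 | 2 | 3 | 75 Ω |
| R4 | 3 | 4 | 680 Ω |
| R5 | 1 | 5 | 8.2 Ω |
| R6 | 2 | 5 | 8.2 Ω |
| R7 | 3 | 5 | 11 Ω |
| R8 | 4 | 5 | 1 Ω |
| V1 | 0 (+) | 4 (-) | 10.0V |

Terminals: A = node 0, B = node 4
Nodal analysis, taking node 4 as the 0 V reference.
Source V1 fixes V_0 = 10 V.
KCL at each unknown node (sum of currents leaving = 0; resistances in Ω):
  Node 1: (V_1 - 10)/20 + (V_1 - V_2)/1.2 + (V_1 - V_5)/8.2 = 0
  Node 2: (V_2 - V_1)/1.2 + (V_2 - V_3)/75 + (V_2 - V_5)/8.2 = 0
  Node 3: (V_3 - V_2)/75 + (V_3 - 0)/680 + (V_3 - V_5)/11 = 0
  Node 5: (V_5 - V_1)/8.2 + (V_5 - V_2)/8.2 + (V_5 - V_3)/11 + (V_5 - 0)/1 = 0
Collecting terms (coefficients in siemens):
  1.005·V_1 - 0.8333·V_2 - 0.122·V_5 = 0.5
  0.9686·V_2 - 0.8333·V_1 - 0.01333·V_3 - 0.122·V_5 = 0
  0.1057·V_3 - 0.01333·V_2 - 0.09091·V_5 = 0
  1.335·V_5 - 0.122·V_1 - 0.122·V_2 - 0.09091·V_3 = 0
Solving these 4 simultaneous equations (Gaussian elimination) gives:
  V_1 = 2.068 V, V_2 = 1.837 V, V_3 = 0.572 V, V_5 = 0.3957 V
Power in each resistor, P = (ΔV)²/R:
  P_R1 = (10 - 2.068)²/20 = 3.146 W
  P_R2 = (2.068 - 1.837)²/1.2 = 0.04453 W
  P_R3 = (1.837 - 0.572)²/75 = 0.02134 W
  P_R4 = (0.572 - 0)²/680 = 0.0004812 W
  P_R5 = (2.068 - 0.3957)²/8.2 = 0.3411 W
  P_R6 = (1.837 - 0.3957)²/8.2 = 0.2533 W
  P_R7 = (0.572 - 0.3957)²/11 = 0.002825 W
  P_R8 = (0 - 0.3957)²/1 = 0.1566 W
P_total = P_R1 + P_R2 + P_R3 + P_R4 + P_R5 + P_R6 + P_R7 + P_R8 = 3.966 W

Final answer: 3.966 W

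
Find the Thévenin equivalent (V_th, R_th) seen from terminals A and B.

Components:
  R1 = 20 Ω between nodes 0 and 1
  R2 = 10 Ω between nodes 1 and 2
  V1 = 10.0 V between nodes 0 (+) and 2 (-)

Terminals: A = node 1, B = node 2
Step 1 — V_th is the open-circuit voltage V_A - V_B (nothing connected across the terminals).
Nodal analysis, taking node 2 as the 0 V reference.
Source V1 fixes V_0 = 10 V.
KCL at each unknown node (sum of currents leaving = 0; resistances in Ω):
  Node 1: (V_1 - 10)/20 + (V_1 - 0)/10 = 0
Collecting terms: 0.15 × V_1 = 0.5  =>  V_1 = 3.333 V
V_th = V_1 - V_2 = 3.333 - 0 = 3.333 V
Step 2 — R_th: zero the source — replace V1 by a short circuit (node 2 merges into node 0) — and find the resistance seen between A (node 1) and B (node 0).
Reduce the network between node 1 (A) and node 0 (B) by series/parallel combination:
  Rp1 = R1 ‖ R2 (parallel, both between nodes 0 and 1) = 1/(1/20 + 1/10) = 6.667 Ω
R_th = 6.667 Ω

Final answer: V_th = 3.333 V, R_th = 6.667 Ω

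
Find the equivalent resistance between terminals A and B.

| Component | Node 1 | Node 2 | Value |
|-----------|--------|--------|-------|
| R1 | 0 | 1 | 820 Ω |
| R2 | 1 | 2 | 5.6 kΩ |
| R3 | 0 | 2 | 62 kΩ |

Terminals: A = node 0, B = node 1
Reduce the network between node 0 (A) and node 1 (B) by series/parallel combination:
  Rs1 = R3 + R2 (series, joined only at node 2) = 62000 + 5600 = 67600 Ω
  Rp1 = R1 ‖ Rs1 (parallel, both between nodes 0 and 1) = 1/(1/820 + 1/67600) = 810.2 Ω
R_eq = 810.2 Ω

Final answer: 810.2 Ω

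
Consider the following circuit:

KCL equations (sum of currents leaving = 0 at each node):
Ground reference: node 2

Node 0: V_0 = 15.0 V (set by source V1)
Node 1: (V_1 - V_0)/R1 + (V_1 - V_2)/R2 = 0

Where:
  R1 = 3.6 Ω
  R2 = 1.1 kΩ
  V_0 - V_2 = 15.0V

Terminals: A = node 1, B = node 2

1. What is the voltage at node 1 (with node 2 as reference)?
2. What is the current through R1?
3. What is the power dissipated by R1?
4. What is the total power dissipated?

Nodal analysis, taking node 2 as the 0 V reference.
Source V1 fixes V_0 = 15 V.
KCL at each unknown node (sum of currents leaving = 0; resistances in Ω):
  Node 1: (V_1 - 15)/3.6 + (V_1 - 0)/1100 = 0
Collecting terms: 0.2787 × V_1 = 4.167  =>  V_1 = 14.95 V
Part 1:
  Read off the nodal solution: V_1 = 14.95 V
Part 2:
  I_R1 = (V_0 - V_1)/R1 = (15 - 14.95)/3.6 = 0.01359 A
  Magnitude: I_R1 = 0.01359 A
Part 3:
  I_R1 = (V_0 - V_1)/R1 = (15 - 14.95)/3.6 = 0.01359 A
  P_R1 = I_R1² × R1 = (0.01359)² × 3.6 = 0.0006651 W
Part 4:
  Power in each resistor, P = (ΔV)²/R:
    P_R1 = (15 - 14.95)²/3.6 = 0.0006651 W
    P_R2 = (14.95 - 0)²/1100 = 0.2032 W
  P_total = P_R1 + P_R2 = 0.2039 W

Final answers:
1. V_1 = 14.95 V
2. I_R1 = 0.01359 A
3. P_R1 = 0.0006651 W
4. P_total = 0.2039 W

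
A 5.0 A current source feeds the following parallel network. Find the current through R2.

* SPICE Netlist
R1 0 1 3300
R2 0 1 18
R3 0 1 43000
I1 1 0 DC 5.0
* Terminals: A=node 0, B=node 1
All resistors sit directly between nodes 0 and 1, so they are in parallel and share one voltage V; the full source current 5 A splits among them.
1/R_par = 1/3300 + 1/18 + 1/43000 = 0.05588 S  =>  R_par = 17.89 Ω
V = I × R_par = 5 × 17.89 = 89.47 V
I_R2 = V/R2 = 89.47/18 = 4.971 A

Final answer: 4.971 A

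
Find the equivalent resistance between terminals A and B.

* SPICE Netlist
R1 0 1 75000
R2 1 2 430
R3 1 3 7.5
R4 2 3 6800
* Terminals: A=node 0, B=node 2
Reduce the network between node 0 (A) and node 2 (B) by series/parallel combination:
  Rs1 = R3 + R4 (series, joined only at node 3) = 7.5 + 6800 = 6808 Ω
  Rp1 = R2 ‖ Rs1 (parallel, both between nodes 1 and 2) = 1/(1/430 + 1/6808) = 404.5 Ω
  Rs2 = R1 + Rp1 (series, joined only at node 1) = 75000 + 404.5 = 75400 Ω
R_eq = 75.4 kΩ

Final answer: 75.4 kΩ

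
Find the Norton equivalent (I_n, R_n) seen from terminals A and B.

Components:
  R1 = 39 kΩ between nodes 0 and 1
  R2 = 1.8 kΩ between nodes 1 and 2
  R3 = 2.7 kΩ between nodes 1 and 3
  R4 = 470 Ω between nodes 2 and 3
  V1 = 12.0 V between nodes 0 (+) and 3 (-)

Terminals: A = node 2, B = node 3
Find the Thévenin equivalent first; then I_n = V_th/R_th and R_n = R_th.
Step 1 — V_th is the open-circuit voltage V_A - V_B (nothing connected across the terminals).
Nodal analysis, taking node 3 as the 0 V reference.
Source V1 fixes V_0 = 12 V.
KCL at each unknown node (sum of currents leaving = 0; resistances in Ω):
  Node 1: (V_1 - 12)/39000 + (V_1 - V_2)/1800 + (V_1 - 0)/2700 = 0
  Node 2: (V_2 - V_1)/1800 + (V_2 - 0)/470 = 0
Collecting terms (coefficients in siemens):
  0.0009516·V_1 - 0.0005556·V_2 = 0.0003077
  0.002683·V_2 - 0.0005556·V_1 = 0
Determinant D = (0.0009516)(0.002683) - (-0.0005556)(-0.0005556) = 0.000002245
V_1 = [(0.0003077)(0.002683) - (-0.0005556)(0)]/D = 0.3678 V
V_2 = [(0.0009516)(0) - (0.0003077)(-0.0005556)]/D = 0.07616 V
V_th = V_2 - V_3 = 0.07616 - 0 = 0.07616 V
Step 2 — R_th: zero the source — replace V1 by a short circuit (node 3 merges into node 0) — and find the resistance seen between A (node 2) and B (node 0).
Reduce the network between node 2 (A) and node 0 (B) by series/parallel combination:
  Rp1 = R1 ‖ R3 (parallel, both between nodes 0 and 1) = 1/(1/39000 + 1/2700) = 2525 Ω
  Rs1 = R2 + Rp1 (series, joined only at node 1) = 1800 + 2525 = 4325 Ω
  Rp2 = R4 ‖ Rs1 (parallel, both between nodes 0 and 2) = 1/(1/470 + 1/4325) = 423.9 Ω
R_th = 423.9 Ω
I_n = V_th/R_th = 0.07616/423.9 = 0.0001796 A, and R_n = R_th = 423.9 Ω

Final answer: I_n = 0.0001796 A, R_n = 423.9 Ω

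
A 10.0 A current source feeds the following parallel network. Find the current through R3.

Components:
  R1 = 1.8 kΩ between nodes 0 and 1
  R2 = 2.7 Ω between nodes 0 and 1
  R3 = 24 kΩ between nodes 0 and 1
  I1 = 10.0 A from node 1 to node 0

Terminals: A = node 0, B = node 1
All resistors sit directly between nodes 0 and 1, so they are in parallel and share one voltage V; the full source current 10 A splits among them.
1/R_par = 1/1800 + 1/2.7 + 1/24000 = 0.371 S  =>  R_par = 2.696 Ω
V = I × R_par = 10 × 2.696 = 26.96 V
I_R3 = V/R3 = 26.96/24000 = 0.001123 A

Final answer: 0.001123 A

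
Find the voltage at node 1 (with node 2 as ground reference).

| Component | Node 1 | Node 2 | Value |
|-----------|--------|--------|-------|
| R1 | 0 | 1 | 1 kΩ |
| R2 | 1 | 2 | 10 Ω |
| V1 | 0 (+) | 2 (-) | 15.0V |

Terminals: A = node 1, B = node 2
Nodal analysis, taking node 2 as the 0 V reference.
Source V1 fixes V_0 = 15 V.
KCL at each unknown node (sum of currents leaving = 0; resistances in Ω):
  Node 1: (V_1 - 15)/1000 + (V_1 - 0)/10 = 0
Collecting terms: 0.101 × V_1 = 0.015  =>  V_1 = 0.1485 V
The requested potential is V_1 = 0.1485 V.

Final answer: V_1 = 0.1485 V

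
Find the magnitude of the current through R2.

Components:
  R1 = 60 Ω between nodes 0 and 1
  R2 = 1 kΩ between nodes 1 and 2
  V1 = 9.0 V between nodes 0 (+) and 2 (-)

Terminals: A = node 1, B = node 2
Nodal analysis, taking node 2 as the 0 V reference.
Source V1 fixes V_0 = 9 V.
KCL at each unknown node (sum of currents leaving = 0; resistances in Ω):
  Node 1: (V_1 - 9)/60 + (V_1 - 0)/1000 = 0
Collecting terms: 0.01767 × V_1 = 0.15  =>  V_1 = 8.491 V
I_R2 = (V_1 - V_2)/R2 = (8.491 - 0)/1000 = 0.008491 A
|I_R2| = 0.008491 A

Final answer: |I_R2| = 0.008491 A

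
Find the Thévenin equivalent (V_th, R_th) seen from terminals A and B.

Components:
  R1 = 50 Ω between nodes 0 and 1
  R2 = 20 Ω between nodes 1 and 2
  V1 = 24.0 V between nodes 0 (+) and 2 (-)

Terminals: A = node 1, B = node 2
Step 1 — V_th is the open-circuit voltage V_A - V_B (nothing connected across the terminals).
Nodal analysis, taking node 2 as the 0 V reference.
Source V1 fixes V_0 = 24 V.
KCL at each unknown node (sum of currents leaving = 0; resistances in Ω):
  Node 1: (V_1 - 24)/50 + (V_1 - 0)/20 = 0
Collecting terms: 0.07 × V_1 = 0.48  =>  V_1 = 6.857 V
V_th = V_1 - V_2 = 6.857 - 0 = 6.857 V
Step 2 — R_th: zero the source — replace V1 by a short circuit (node 2 merges into node 0) — and find the resistance seen between A (node 1) and B (node 0).
Reduce the network between node 1 (A) and node 0 (B) by series/parallel combination:
  Rp1 = R1 ‖ R2 (parallel, both between nodes 0 and 1) = 1/(1/50 + 1/20) = 14.29 Ω
R_th = 14.29 Ω

Final answer: V_th = 6.857 V, R_th = 14.29 Ω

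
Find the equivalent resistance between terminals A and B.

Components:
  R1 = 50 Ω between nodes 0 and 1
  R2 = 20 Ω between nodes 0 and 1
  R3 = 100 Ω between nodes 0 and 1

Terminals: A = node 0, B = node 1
Reduce the network between node 0 (A) and node 1 (B) by series/parallel combination:
  Rp1 = R1 ‖ R2 ‖ R3 (parallel, all between nodes 0 and 1) = 1/(1/50 + 1/20 + 1/100) = 12.5 Ω
R_eq = 12.5 Ω

Final answer: 12.5 Ω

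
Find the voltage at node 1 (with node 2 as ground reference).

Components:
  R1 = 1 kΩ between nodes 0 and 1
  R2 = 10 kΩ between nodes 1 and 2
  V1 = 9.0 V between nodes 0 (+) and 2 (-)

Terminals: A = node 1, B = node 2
Nodal analysis, taking node 2 as the 0 V reference.
Source V1 fixes V_0 = 9 V.
KCL at each unknown node (sum of currents leaving = 0; resistances in Ω):
  Node 1: (V_1 - 9)/1000 + (V_1 - 0)/10000 = 0
Collecting terms: 0.0011 × V_1 = 0.009  =>  V_1 = 8.182 V
The requested potential is V_1 = 8.182 V.

Final answer: V_1 = 8.182 V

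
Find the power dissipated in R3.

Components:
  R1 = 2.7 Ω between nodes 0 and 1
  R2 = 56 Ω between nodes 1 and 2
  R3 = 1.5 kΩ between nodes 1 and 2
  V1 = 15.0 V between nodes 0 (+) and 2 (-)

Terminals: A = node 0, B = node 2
Nodal analysis, taking node 2 as the 0 V reference.
Source V1 fixes V_0 = 15 V.
KCL at each unknown node (sum of currents leaving = 0; resistances in Ω):
  Node 1: (V_1 - 15)/2.7 + (V_1 - 0)/56 + (V_1 - 0)/1500 = 0
Collecting terms: 0.3889 × V_1 = 5.556  =>  V_1 = 14.29 V
I_R3 = (V_1 - V_2)/R3 = (14.29 - 0)/1500 = 0.009524 A
P_R3 = I_R3² × R3 = (0.009524)² × 1500 = 0.1361 W

Final answer: 0.1361 W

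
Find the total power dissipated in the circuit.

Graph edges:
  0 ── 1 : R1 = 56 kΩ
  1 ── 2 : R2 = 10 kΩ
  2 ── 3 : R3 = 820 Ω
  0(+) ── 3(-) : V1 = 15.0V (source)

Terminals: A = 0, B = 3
Nodal analysis, taking node 3 as the 0 V reference.
Source V1 fixes V_0 = 15 V.
KCL at each unknown node (sum of currents leaving = 0; resistances in Ω):
  Node 1: (V_1 - 15)/56000 + (V_1 - V_2)/10000 = 0
  Node 2: (V_2 - V_1)/10000 + (V_2 - 0)/820 = 0
Collecting terms (coefficients in siemens):
  0.0001179·V_1 - 0.0001·V_2 = 0.0002679
  0.00132·V_2 - 0.0001·V_1 = 0
Determinant D = (0.0001179)(0.00132) - (-0.0001)(-0.0001) = 0.0000001455
V_1 = [(0.0002679)(0.00132) - (-0.0001)(0)]/D = 2.429 V
V_2 = [(0.0001179)(0) - (0.0002679)(-0.0001)]/D = 0.1841 V
Power in each resistor, P = (ΔV)²/R:
  P_R1 = (15 - 2.429)²/56000 = 0.002822 W
  P_R2 = (2.429 - 0.1841)²/10000 = 0.0005039 W
  P_R3 = (0.1841 - 0)²/820 = 0.00004132 W
P_total = P_R1 + P_R2 + P_R3 = 0.003367 W

Final answer: 0.003367 W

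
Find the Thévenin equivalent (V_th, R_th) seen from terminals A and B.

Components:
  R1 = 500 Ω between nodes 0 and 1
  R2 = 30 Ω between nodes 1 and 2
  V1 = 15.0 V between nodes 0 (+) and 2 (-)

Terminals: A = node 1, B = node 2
Step 1 — V_th is the open-circuit voltage V_A - V_B (nothing connected across the terminals).
Nodal analysis, taking node 2 as the 0 V reference.
Source V1 fixes V_0 = 15 V.
KCL at each unknown node (sum of currents leaving = 0; resistances in Ω):
  Node 1: (V_1 - 15)/500 + (V_1 - 0)/30 = 0
Collecting terms: 0.03533 × V_1 = 0.03  =>  V_1 = 0.8491 V
V_th = V_1 - V_2 = 0.8491 - 0 = 0.8491 V
Step 2 — R_th: zero the source — replace V1 by a short circuit (node 2 merges into node 0) — and find the resistance seen between A (node 1) and B (node 0).
Reduce the network between node 1 (A) and node 0 (B) by series/parallel combination:
  Rp1 = R1 ‖ R2 (parallel, both between nodes 0 and 1) = 1/(1/500 + 1/30) = 28.3 Ω
R_th = 28.3 Ω

Final answer: V_th = 0.8491 V, R_th = 28.3 Ω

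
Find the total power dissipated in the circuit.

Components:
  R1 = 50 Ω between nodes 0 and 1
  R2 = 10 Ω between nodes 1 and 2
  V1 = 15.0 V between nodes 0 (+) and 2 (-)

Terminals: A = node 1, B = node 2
Nodal analysis, taking node 2 as the 0 V reference.
Source V1 fixes V_0 = 15 V.
KCL at each unknown node (sum of currents leaving = 0; resistances in Ω):
  Node 1: (V_1 - 15)/50 + (V_1 - 0)/10 = 0
Collecting terms: 0.12 × V_1 = 0.3  =>  V_1 = 2.5 V
Power in each resistor, P = (ΔV)²/R:
  P_R1 = (15 - 2.5)²/50 = 3.125 W
  P_R2 = (2.5 - 0)²/10 = 0.625 W
P_total = P_R1 + P_R2 = 3.75 W

Final answer: 3.75 W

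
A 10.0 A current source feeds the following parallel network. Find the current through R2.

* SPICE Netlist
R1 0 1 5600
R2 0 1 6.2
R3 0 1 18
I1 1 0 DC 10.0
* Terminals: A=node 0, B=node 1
All resistors sit directly between nodes 0 and 1, so they are in parallel and share one voltage V; the full source current 10 A splits among them.
1/R_par = 1/5600 + 1/6.2 + 1/18 = 0.217 S  =>  R_par = 4.608 Ω
V = I × R_par = 10 × 4.608 = 46.08 V
I_R2 = V/R2 = 46.08/6.2 = 7.432 A

Final answer: 7.432 A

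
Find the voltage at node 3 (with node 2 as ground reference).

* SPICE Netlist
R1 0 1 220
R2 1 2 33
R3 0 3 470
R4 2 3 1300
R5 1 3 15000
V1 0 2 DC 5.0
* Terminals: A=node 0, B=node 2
Nodal analysis, taking node 2 as the 0 V reference.
Source V1 fixes V_0 = 5 V.
KCL at each unknown node (sum of currents leaving = 0; resistances in Ω):
  Node 1: (V_1 - 5)/220 + (V_1 - 0)/33 + (V_1 - V_3)/15000 = 0
  Node 3: (V_3 - 5)/470 + (V_3 - 0)/1300 + (V_3 - V_1)/15000 = 0
Collecting terms (coefficients in siemens):
  0.03492·V_1 - 0.00006667·V_3 = 0.02273
  0.002964·V_3 - 0.00006667·V_1 = 0.01064
Determinant D = (0.03492)(0.002964) - (-0.00006667)(-0.00006667) = 0.0001035
V_1 = [(0.02273)(0.002964) - (-0.00006667)(0.01064)]/D = 0.6578 V
V_3 = [(0.03492)(0.01064) - (0.02273)(-0.00006667)]/D = 3.605 V
The requested potential is V_3 = 3.605 V.

Final answer: V_3 = 3.605 V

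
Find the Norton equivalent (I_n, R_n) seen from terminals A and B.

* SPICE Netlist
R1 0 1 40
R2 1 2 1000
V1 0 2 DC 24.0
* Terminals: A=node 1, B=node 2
Find the Thévenin equivalent first; then I_n = V_th/R_th and R_n = R_th.
Step 1 — V_th is the open-circuit voltage V_A - V_B (nothing connected across the terminals).
Nodal analysis, taking node 2 as the 0 V reference.
Source V1 fixes V_0 = 24 V.
KCL at each unknown node (sum of currents leaving = 0; resistances in Ω):
  Node 1: (V_1 - 24)/40 + (V_1 - 0)/1000 = 0
Collecting terms: 0.026 × V_1 = 0.6  =>  V_1 = 23.08 V
V_th = V_1 - V_2 = 23.08 - 0 = 23.08 V
Step 2 — R_th: zero the source — replace V1 by a short circuit (node 2 merges into node 0) — and find the resistance seen between A (node 1) and B (node 0).
Reduce the network between node 1 (A) and node 0 (B) by series/parallel combination:
  Rp1 = R1 ‖ R2 (parallel, both between nodes 0 and 1) = 1/(1/40 + 1/1000) = 38.46 Ω
R_th = 38.46 Ω
I_n = V_th/R_th = 23.08/38.46 = 0.6 A, and R_n = R_th = 38.46 Ω

Final answer: I_n = 0.6 A, R_n = 38.46 Ω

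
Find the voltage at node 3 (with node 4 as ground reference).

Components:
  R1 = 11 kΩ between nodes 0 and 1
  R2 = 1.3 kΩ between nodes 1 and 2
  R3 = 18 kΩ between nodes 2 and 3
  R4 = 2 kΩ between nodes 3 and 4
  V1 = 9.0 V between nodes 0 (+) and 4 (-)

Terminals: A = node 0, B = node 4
Nodal analysis, taking node 4 as the 0 V reference.
Source V1 fixes V_0 = 9 V.
KCL at each unknown node (sum of currents leaving = 0; resistances in Ω):
  Node 1: (V_1 - 9)/11000 + (V_1 - V_2)/1300 = 0
  Node 2: (V_2 - V_1)/1300 + (V_2 - V_3)/18000 = 0
  Node 3: (V_3 - V_2)/18000 + (V_3 - 0)/2000 = 0
Collecting terms (coefficients in siemens):
  0.0008601·V_1 - 0.0007692·V_2 = 0.0008182
  0.0008248·V_2 - 0.0007692·V_1 - 0.00005556·V_3 = 0
  0.0005556·V_3 - 0.00005556·V_2 = 0
Solving these 3 simultaneous equations (Gaussian elimination) gives:
  V_1 = 5.935 V, V_2 = 5.573 V, V_3 = 0.5573 V
The requested potential is V_3 = 0.5573 V.

Final answer: V_3 = 0.5573 V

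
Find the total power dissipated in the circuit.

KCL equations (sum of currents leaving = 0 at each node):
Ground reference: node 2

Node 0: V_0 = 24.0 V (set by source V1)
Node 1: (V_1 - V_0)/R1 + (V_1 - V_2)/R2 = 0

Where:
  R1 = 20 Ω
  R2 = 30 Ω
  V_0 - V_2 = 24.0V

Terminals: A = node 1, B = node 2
Nodal analysis, taking node 2 as the 0 V reference.
Source V1 fixes V_0 = 24 V.
KCL at each unknown node (sum of currents leaving = 0; resistances in Ω):
  Node 1: (V_1 - 24)/20 + (V_1 - 0)/30 = 0
Collecting terms: 0.08333 × V_1 = 1.2  =>  V_1 = 14.4 V
Power in each resistor, P = (ΔV)²/R:
  P_R1 = (24 - 14.4)²/20 = 4.608 W
  P_R2 = (14.4 - 0)²/30 = 6.912 W
P_total = P_R1 + P_R2 = 11.52 W

Final answer: 11.52 W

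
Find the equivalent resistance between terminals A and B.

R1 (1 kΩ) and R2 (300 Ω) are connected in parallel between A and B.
Reduce the network between node 0 (A) and node 1 (B) by series/parallel combination:
  Rp1 = R1 ‖ R2 (parallel, both between nodes 0 and 1) = 1/(1/1000 + 1/300) = 230.8 Ω
R_eq = 230.8 Ω

Final answer: 230.8 Ω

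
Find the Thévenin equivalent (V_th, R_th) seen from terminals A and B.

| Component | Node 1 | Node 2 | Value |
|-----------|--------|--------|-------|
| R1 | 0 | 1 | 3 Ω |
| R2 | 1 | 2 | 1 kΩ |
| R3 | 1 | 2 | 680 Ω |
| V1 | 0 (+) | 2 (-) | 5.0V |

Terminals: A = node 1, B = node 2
Step 1 — V_th is the open-circuit voltage V_A - V_B (nothing connected across the terminals).
Nodal analysis, taking node 2 as the 0 V reference.
Source V1 fixes V_0 = 5 V.
KCL at each unknown node (sum of currents leaving = 0; resistances in Ω):
  Node 1: (V_1 - 5)/3 + (V_1 - 0)/1000 + (V_1 - 0)/680 = 0
Collecting terms: 0.3358 × V_1 = 1.667  =>  V_1 = 4.963 V
V_th = V_1 - V_2 = 4.963 - 0 = 4.963 V
Step 2 — R_th: zero the source — replace V1 by a short circuit (node 2 merges into node 0) — and find the resistance seen between A (node 1) and B (node 0).
Reduce the network between node 1 (A) and node 0 (B) by series/parallel combination:
  Rp1 = R1 ‖ R2 ‖ R3 (parallel, all between nodes 0 and 1) = 1/(1/3 + 1/1000 + 1/680) = 2.978 Ω
R_th = 2.978 Ω

Final answer: V_th = 4.963 V, R_th = 2.978 Ω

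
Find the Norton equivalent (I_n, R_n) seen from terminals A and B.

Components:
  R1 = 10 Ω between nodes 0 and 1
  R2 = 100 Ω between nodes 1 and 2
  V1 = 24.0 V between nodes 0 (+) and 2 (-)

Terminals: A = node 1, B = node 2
Find the Thévenin equivalent first; then I_n = V_th/R_th and R_n = R_th.
Step 1 — V_th is the open-circuit voltage V_A - V_B (nothing connected across the terminals).
Nodal analysis, taking node 2 as the 0 V reference.
Source V1 fixes V_0 = 24 V.
KCL at each unknown node (sum of currents leaving = 0; resistances in Ω):
  Node 1: (V_1 - 24)/10 + (V_1 - 0)/100 = 0
Collecting terms: 0.11 × V_1 = 2.4  =>  V_1 = 21.82 V
V_th = V_1 - V_2 = 21.82 - 0 = 21.82 V
Step 2 — R_th: zero the source — replace V1 by a short circuit (node 2 merges into node 0) — and find the resistance seen between A (node 1) and B (node 0).
Reduce the network between node 1 (A) and node 0 (B) by series/parallel combination:
  Rp1 = R1 ‖ R2 (parallel, both between nodes 0 and 1) = 1/(1/10 + 1/100) = 9.091 Ω
R_th = 9.091 Ω
I_n = V_th/R_th = 21.82/9.091 = 2.4 A, and R_n = R_th = 9.091 Ω

Final answer: I_n = 2.4 A, R_n = 9.091 Ω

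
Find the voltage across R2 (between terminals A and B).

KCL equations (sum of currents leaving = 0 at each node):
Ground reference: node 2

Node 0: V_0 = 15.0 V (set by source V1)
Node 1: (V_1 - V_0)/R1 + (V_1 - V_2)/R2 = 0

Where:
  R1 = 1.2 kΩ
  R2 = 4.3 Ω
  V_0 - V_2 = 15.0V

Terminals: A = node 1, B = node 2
R1 and R2 are in series across V1 (node 0 → node 1 → node 2), and the output A–B is taken across R2, so this is a voltage divider.
Series current: I = V1/(R1 + R2) = 15/(1200 + 4.3) = 15/1204 = 0.01246 A
V_R2 = I × R2 = V1 × R2/(R1 + R2) = 15 × 4.3/1204 = 0.05356 V

Final answer: 0.05356 V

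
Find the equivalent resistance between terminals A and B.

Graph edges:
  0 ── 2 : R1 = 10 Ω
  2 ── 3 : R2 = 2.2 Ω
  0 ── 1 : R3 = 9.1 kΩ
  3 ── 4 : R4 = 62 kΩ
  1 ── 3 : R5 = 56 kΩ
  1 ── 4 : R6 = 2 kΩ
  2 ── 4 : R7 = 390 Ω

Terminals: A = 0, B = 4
The network is not a plain series/parallel combination. Inject a 1 A test current into terminal A (node 0) and return it from terminal B (node 4); then R_eq = V_A / (1 A).
Nodal analysis, taking node 4 as the 0 V reference.
Current source I_test pushes 1 A into node 0 and draws it out of node 4.
KCL at each unknown node (sum of currents leaving = 0; resistances in Ω):
  Node 0: (V_0 - V_2)/10 + (V_0 - V_1)/9100 - 1 = 0
  Node 1: (V_1 - V_0)/9100 + (V_1 - V_3)/56000 + (V_1 - 0)/2000 = 0
  Node 2: (V_2 - V_0)/10 + (V_2 - V_3)/2.2 + (V_2 - 0)/390 = 0
  Node 3: (V_3 - V_1)/56000 + (V_3 - V_2)/2.2 + (V_3 - 0)/62000 = 0
Collecting terms (coefficients in siemens):
  0.1001·V_0 - 0.0001099·V_1 - 0.1·V_2 = 1
  0.0006277·V_1 - 0.0001099·V_0 - 0.00001786·V_3 = 0
  0.5571·V_2 - 0.1·V_0 - 0.4545·V_3 = 0
  0.4546·V_3 - 0.00001786·V_1 - 0.4545·V_2 = 0
Solving these 4 simultaneous equations (Gaussian elimination) gives:
  V_0 = 382.2 V, V_1 = 77.5 V, V_2 = 372.5 V, V_3 = 372.5 V
R_eq = V_0 / 1 A = 382.2 Ω

Final answer: 382.2 Ω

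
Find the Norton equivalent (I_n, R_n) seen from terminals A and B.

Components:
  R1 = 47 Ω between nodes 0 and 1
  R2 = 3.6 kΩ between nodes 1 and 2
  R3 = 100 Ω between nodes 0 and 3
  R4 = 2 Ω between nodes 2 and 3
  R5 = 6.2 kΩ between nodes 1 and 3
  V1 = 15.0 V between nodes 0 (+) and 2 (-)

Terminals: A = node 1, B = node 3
Find the Thévenin equivalent first; then I_n = V_th/R_th and R_n = R_th.
Step 1 — V_th is the open-circuit voltage V_A - V_B (nothing connected across the terminals).
Nodal analysis, taking node 2 as the 0 V reference.
Source V1 fixes V_0 = 15 V.
KCL at each unknown node (sum of currents leaving = 0; resistances in Ω):
  Node 1: (V_1 - 15)/47 + (V_1 - 0)/3600 + (V_1 - V_3)/6200 = 0
  Node 3: (V_3 - 15)/100 + (V_3 - 0)/2 + (V_3 - V_1)/6200 = 0
Collecting terms (coefficients in siemens):
  0.02172·V_1 - 0.0001613·V_3 = 0.3191
  0.5102·V_3 - 0.0001613·V_1 = 0.15
Determinant D = (0.02172)(0.5102) - (-0.0001613)(-0.0001613) = 0.01108
V_1 = [(0.3191)(0.5102) - (-0.0001613)(0.15)]/D = 14.7 V
V_3 = [(0.02172)(0.15) - (0.3191)(-0.0001613)]/D = 0.2987 V
V_th = V_1 - V_3 = 14.7 - 0.2987 = 14.4 V
Step 2 — R_th: zero the source — replace V1 by a short circuit (node 2 merges into node 0) — and find the resistance seen between A (node 1) and B (node 3).
Reduce the network between node 1 (A) and node 3 (B) by series/parallel combination:
  Rp1 = R1 ‖ R2 (parallel, both between nodes 0 and 1) = 1/(1/47 + 1/3600) = 46.39 Ω
  Rp2 = R3 ‖ R4 (parallel, both between nodes 0 and 3) = 1/(1/100 + 1/2) = 1.961 Ω
  Rs1 = Rp1 + Rp2 (series, joined only at node 0) = 46.39 + 1.961 = 48.36 Ω
  Rp3 = R5 ‖ Rs1 (parallel, both between nodes 1 and 3) = 1/(1/6200 + 1/48.36) = 47.98 Ω
R_th = 47.98 Ω
I_n = V_th/R_th = 14.4/47.98 = 0.3001 A, and R_n = R_th = 47.98 Ω

Final answer: I_n = 0.3001 A, R_n = 47.98 Ω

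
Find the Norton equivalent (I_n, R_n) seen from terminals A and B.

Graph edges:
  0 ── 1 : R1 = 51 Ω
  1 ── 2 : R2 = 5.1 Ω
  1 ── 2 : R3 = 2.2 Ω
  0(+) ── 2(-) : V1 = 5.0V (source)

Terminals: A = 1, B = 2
Find the Thévenin equivalent first; then I_n = V_th/R_th and R_n = R_th.
Step 1 — V_th is the open-circuit voltage V_A - V_B (nothing connected across the terminals).
Nodal analysis, taking node 2 as the 0 V reference.
Source V1 fixes V_0 = 5 V.
KCL at each unknown node (sum of currents leaving = 0; resistances in Ω):
  Node 1: (V_1 - 5)/51 + (V_1 - 0)/5.1 + (V_1 - 0)/2.2 = 0
Collecting terms: 0.6702 × V_1 = 0.09804  =>  V_1 = 0.1463 V
V_th = V_1 - V_2 = 0.1463 - 0 = 0.1463 V
Step 2 — R_th: zero the source — replace V1 by a short circuit (node 2 merges into node 0) — and find the resistance seen between A (node 1) and B (node 0).
Reduce the network between node 1 (A) and node 0 (B) by series/parallel combination:
  Rp1 = R1 ‖ R2 ‖ R3 (parallel, all between nodes 0 and 1) = 1/(1/51 + 1/5.1 + 1/2.2) = 1.492 Ω
R_th = 1.492 Ω
I_n = V_th/R_th = 0.1463/1.492 = 0.09804 A, and R_n = R_th = 1.492 Ω

Final answer: I_n = 0.09804 A, R_n = 1.492 Ω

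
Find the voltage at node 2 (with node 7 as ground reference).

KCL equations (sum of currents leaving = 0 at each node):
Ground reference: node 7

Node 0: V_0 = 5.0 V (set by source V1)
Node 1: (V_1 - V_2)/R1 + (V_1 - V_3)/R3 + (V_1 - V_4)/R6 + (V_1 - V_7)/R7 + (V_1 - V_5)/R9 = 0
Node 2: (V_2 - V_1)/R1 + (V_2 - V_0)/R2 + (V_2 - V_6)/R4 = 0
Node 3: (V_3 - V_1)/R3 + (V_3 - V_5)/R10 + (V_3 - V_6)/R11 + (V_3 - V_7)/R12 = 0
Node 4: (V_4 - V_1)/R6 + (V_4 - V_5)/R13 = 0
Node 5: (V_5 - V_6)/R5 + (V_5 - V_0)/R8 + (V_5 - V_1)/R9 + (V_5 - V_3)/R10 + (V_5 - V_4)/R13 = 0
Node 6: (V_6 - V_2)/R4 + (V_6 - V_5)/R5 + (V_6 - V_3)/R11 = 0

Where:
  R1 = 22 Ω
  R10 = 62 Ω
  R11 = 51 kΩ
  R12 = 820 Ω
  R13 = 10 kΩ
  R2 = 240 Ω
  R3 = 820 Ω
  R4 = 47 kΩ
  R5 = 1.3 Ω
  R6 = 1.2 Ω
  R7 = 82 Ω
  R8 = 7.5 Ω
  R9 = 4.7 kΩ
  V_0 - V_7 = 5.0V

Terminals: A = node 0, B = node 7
Nodal analysis, taking node 7 as the 0 V reference.
Source V1 fixes V_0 = 5 V.
KCL at each unknown node (sum of currents leaving = 0; resistances in Ω):
  Node 1: (V_1 - V_2)/22 + (V_1 - V_3)/820 + (V_1 - V_4)/1.2 + (V_1 - 0)/82 + (V_1 - V_5)/4700 = 0
  Node 2: (V_2 - V_1)/22 + (V_2 - 5)/240 + (V_2 - V_6)/47000 = 0
  Node 3: (V_3 - V_1)/820 + (V_3 - V_5)/62 + (V_3 - V_6)/51000 + (V_3 - 0)/820 = 0
  Node 4: (V_4 - V_1)/1.2 + (V_4 - V_5)/10000 = 0
  Node 5: (V_5 - V_6)/1.3 + (V_5 - 5)/7.5 + (V_5 - V_1)/4700 + (V_5 - V_3)/62 + (V_5 - V_4)/10000 = 0
  Node 6: (V_6 - V_2)/47000 + (V_6 - V_5)/1.3 + (V_6 - V_3)/51000 = 0
Collecting terms (coefficients in siemens):
  0.8924·V_1 - 0.04545·V_2 - 0.00122·V_3 - 0.8333·V_4 - 0.0002128·V_5 = 0
  0.04964·V_2 - 0.04545·V_1 - 0.00002128·V_6 = 0.02083
  0.01859·V_3 - 0.00122·V_1 - 0.01613·V_5 - 0.00001961·V_6 = 0
  0.8334·V_4 - 0.8333·V_1 - 0.0001·V_5 = 0
  0.919·V_5 - 0.0002128·V_1 - 0.01613·V_3 - 0.0001·V_4 - 0.7692·V_6 = 0.6667
  0.7693·V_6 - 0.00002128·V_2 - 0.00001961·V_3 - 0.7692·V_5 = 0
Solving these 6 simultaneous equations (Gaussian elimination) gives:
  V_1 = 1.483 V, V_2 = 1.78 V, V_3 = 4.376 V, V_4 = 1.484 V
  V_5 = 4.925 V, V_6 = 4.925 V
The requested potential is V_2 = 1.78 V.

Final answer: V_2 = 1.78 V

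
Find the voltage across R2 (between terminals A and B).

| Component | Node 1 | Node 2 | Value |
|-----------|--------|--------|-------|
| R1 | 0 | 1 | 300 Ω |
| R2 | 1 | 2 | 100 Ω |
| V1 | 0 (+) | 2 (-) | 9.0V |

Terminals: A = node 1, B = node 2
R1 and R2 are in series across V1 (node 0 → node 1 → node 2), and the output A–B is taken across R2, so this is a voltage divider.
Series current: I = V1/(R1 + R2) = 9/(300 + 100) = 9/400 = 0.0225 A
V_R2 = I × R2 = V1 × R2/(R1 + R2) = 9 × 100/400 = 2.25 V

Final answer: 2.25 V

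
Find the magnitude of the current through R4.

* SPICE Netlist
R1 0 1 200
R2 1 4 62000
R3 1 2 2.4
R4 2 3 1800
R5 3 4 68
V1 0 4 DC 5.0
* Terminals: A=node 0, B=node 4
Nodal analysis, taking node 4 as the 0 V reference.
Source V1 fixes V_0 = 5 V.
KCL at each unknown node (sum of currents leaving = 0; resistances in Ω):
  Node 1: (V_1 - 5)/200 + (V_1 - 0)/62000 + (V_1 - V_2)/2.4 = 0
  Node 2: (V_2 - V_1)/2.4 + (V_2 - V_3)/1800 = 0
  Node 3: (V_3 - V_2)/1800 + (V_3 - 0)/68 = 0
Collecting terms (coefficients in siemens):
  0.4217·V_1 - 0.4167·V_2 = 0.025
  0.4172·V_2 - 0.4167·V_1 - 0.0005556·V_3 = 0
  0.01526·V_3 - 0.0005556·V_2 = 0
Solving these 3 simultaneous equations (Gaussian elimination) gives:
  V_1 = 4.504 V, V_2 = 4.498 V, V_3 = 0.1637 V
I_R4 = (V_2 - V_3)/R4 = (4.498 - 0.1637)/1800 = 0.002408 A
|I_R4| = 0.002408 A

Final answer: |I_R4| = 0.002408 A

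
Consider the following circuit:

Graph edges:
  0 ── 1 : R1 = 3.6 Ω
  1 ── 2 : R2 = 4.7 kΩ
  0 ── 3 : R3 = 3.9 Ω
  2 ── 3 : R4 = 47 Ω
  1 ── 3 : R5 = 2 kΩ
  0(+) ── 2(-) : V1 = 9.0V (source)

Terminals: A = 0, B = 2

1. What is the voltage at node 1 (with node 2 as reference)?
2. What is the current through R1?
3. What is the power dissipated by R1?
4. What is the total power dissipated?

Nodal analysis, taking node 2 as the 0 V reference.
Source V1 fixes V_0 = 9 V.
KCL at each unknown node (sum of currents leaving = 0; resistances in Ω):
  Node 1: (V_1 - 9)/3.6 + (V_1 - 0)/4700 + (V_1 - V_3)/2000 = 0
  Node 3: (V_3 - 9)/3.9 + (V_3 - 0)/47 + (V_3 - V_1)/2000 = 0
Collecting terms (coefficients in siemens):
  0.2785·V_1 - 0.0005·V_3 = 2.5
  0.2782·V_3 - 0.0005·V_1 = 2.308
Determinant D = (0.2785)(0.2782) - (-0.0005)(-0.0005) = 0.07747
V_1 = [(2.5)(0.2782) - (-0.0005)(2.308)]/D = 8.992 V
V_3 = [(0.2785)(2.308) - (2.5)(-0.0005)]/D = 8.312 V
Part 1:
  Read off the nodal solution: V_1 = 8.992 V
Part 2:
  I_R1 = (V_0 - V_1)/R1 = (9 - 8.992)/3.6 = 0.002253 A
  Magnitude: I_R1 = 0.002253 A
Part 3:
  I_R1 = (V_0 - V_1)/R1 = (9 - 8.992)/3.6 = 0.002253 A
  P_R1 = I_R1² × R1 = (0.002253)² × 3.6 = 0.00001828 W
Part 4:
  Power in each resistor, P = (ΔV)²/R:
    P_R1 = (9 - 8.992)²/3.6 = 0.00001828 W
    P_R2 = (8.992 - 0)²/4700 = 0.0172 W
    P_R3 = (9 - 8.312)²/3.9 = 0.1215 W
    P_R4 = (0 - 8.312)²/47 = 1.47 W
    P_R5 = (8.992 - 8.312)²/2000 = 0.0002314 W
  P_total = P_R1 + P_R2 + P_R3 + P_R4 + P_R5 = 1.609 W

Final answers:
1. V_1 = 8.992 V
2. I_R1 = 0.002253 A
3. P_R1 = 1.828e-05 W
4. P_total = 1.609 W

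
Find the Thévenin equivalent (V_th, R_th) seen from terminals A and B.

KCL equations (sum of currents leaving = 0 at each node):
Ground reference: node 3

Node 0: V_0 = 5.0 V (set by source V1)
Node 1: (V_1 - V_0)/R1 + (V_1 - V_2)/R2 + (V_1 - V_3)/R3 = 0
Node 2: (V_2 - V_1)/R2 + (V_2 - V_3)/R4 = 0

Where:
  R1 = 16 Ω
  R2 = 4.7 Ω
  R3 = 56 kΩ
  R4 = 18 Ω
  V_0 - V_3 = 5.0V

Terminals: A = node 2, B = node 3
Step 1 — V_th is the open-circuit voltage V_A - V_B (nothing connected across the terminals).
Nodal analysis, taking node 3 as the 0 V reference.
Source V1 fixes V_0 = 5 V.
KCL at each unknown node (sum of currents leaving = 0; resistances in Ω):
  Node 1: (V_1 - 5)/16 + (V_1 - V_2)/4.7 + (V_1 - 0)/56000 = 0
  Node 2: (V_2 - V_1)/4.7 + (V_2 - 0)/18 = 0
Collecting terms (coefficients in siemens):
  0.2753·V_1 - 0.2128·V_2 = 0.3125
  0.2683·V_2 - 0.2128·V_1 = 0
Determinant D = (0.2753)(0.2683) - (-0.2128)(-0.2128) = 0.0286
V_1 = [(0.3125)(0.2683) - (-0.2128)(0)]/D = 2.932 V
V_2 = [(0.2753)(0) - (0.3125)(-0.2128)]/D = 2.325 V
V_th = V_2 - V_3 = 2.325 - 0 = 2.325 V
Step 2 — R_th: zero the source — replace V1 by a short circuit (node 3 merges into node 0) — and find the resistance seen between A (node 2) and B (node 0).
Reduce the network between node 2 (A) and node 0 (B) by series/parallel combination:
  Rp1 = R1 ‖ R3 (parallel, both between nodes 0 and 1) = 1/(1/16 + 1/56000) = 16 Ω
  Rs1 = R2 + Rp1 (series, joined only at node 1) = 4.7 + 16 = 20.7 Ω
  Rp2 = R4 ‖ Rs1 (parallel, both between nodes 0 and 2) = 1/(1/18 + 1/20.7) = 9.627 Ω
R_th = 9.627 Ω

Final answer: V_th = 2.325 V, R_th = 9.627 Ω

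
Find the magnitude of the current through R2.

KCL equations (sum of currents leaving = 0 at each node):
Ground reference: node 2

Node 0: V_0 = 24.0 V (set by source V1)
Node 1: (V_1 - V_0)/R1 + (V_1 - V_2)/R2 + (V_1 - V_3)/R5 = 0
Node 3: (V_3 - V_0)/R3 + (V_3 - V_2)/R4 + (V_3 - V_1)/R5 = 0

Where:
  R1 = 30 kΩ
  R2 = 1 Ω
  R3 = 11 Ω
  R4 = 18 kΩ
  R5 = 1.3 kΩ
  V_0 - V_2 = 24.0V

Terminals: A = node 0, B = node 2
Nodal analysis, taking node 2 as the 0 V reference.
Source V1 fixes V_0 = 24 V.
KCL at each unknown node (sum of currents leaving = 0; resistances in Ω):
  Node 1: (V_1 - 24)/30000 + (V_1 - 0)/1 + (V_1 - V_3)/1300 = 0
  Node 3: (V_3 - 24)/11 + (V_3 - 0)/18000 + (V_3 - V_1)/1300 = 0
Collecting terms (coefficients in siemens):
  1.001·V_1 - 0.0007692·V_3 = 0.0008
  0.09173·V_3 - 0.0007692·V_1 = 2.182
Determinant D = (1.001)(0.09173) - (-0.0007692)(-0.0007692) = 0.09181
V_1 = [(0.0008)(0.09173) - (-0.0007692)(2.182)]/D = 0.01908 V
V_3 = [(1.001)(2.182) - (0.0008)(-0.0007692)]/D = 23.78 V
I_R2 = (V_1 - V_2)/R2 = (0.01908 - 0)/1 = 0.01908 A
|I_R2| = 0.01908 A

Final answer: |I_R2| = 0.01908 A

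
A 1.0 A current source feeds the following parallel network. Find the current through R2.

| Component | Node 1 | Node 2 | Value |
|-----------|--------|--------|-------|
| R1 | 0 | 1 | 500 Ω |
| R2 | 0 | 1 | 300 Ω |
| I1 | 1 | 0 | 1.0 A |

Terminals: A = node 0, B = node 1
All resistors sit directly between nodes 0 and 1, so they are in parallel and share one voltage V; the full source current 1 A splits among them.
1/R_par = 1/500 + 1/300 = 0.005333 S  =>  R_par = 187.5 Ω
V = I × R_par = 1 × 187.5 = 187.5 V
I_R2 = V/R2 = 187.5/300 = 0.625 A

Final answer: 0.625 A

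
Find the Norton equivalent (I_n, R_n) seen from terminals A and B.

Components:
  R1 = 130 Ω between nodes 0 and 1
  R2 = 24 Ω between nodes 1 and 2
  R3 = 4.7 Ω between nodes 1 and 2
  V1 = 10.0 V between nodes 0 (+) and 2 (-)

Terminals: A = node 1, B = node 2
Find the Thévenin equivalent first; then I_n = V_th/R_th and R_n = R_th.
Step 1 — V_th is the open-circuit voltage V_A - V_B (nothing connected across the terminals).
Nodal analysis, taking node 2 as the 0 V reference.
Source V1 fixes V_0 = 10 V.
KCL at each unknown node (sum of currents leaving = 0; resistances in Ω):
  Node 1: (V_1 - 10)/130 + (V_1 - 0)/24 + (V_1 - 0)/4.7 = 0
Collecting terms: 0.2621 × V_1 = 0.07692  =>  V_1 = 0.2935 V
V_th = V_1 - V_2 = 0.2935 - 0 = 0.2935 V
Step 2 — R_th: zero the source — replace V1 by a short circuit (node 2 merges into node 0) — and find the resistance seen between A (node 1) and B (node 0).
Reduce the network between node 1 (A) and node 0 (B) by series/parallel combination:
  Rp1 = R1 ‖ R2 ‖ R3 (parallel, all between nodes 0 and 1) = 1/(1/130 + 1/24 + 1/4.7) = 3.815 Ω
R_th = 3.815 Ω
I_n = V_th/R_th = 0.2935/3.815 = 0.07692 A, and R_n = R_th = 3.815 Ω

Final answer: I_n = 0.07692 A, R_n = 3.815 Ω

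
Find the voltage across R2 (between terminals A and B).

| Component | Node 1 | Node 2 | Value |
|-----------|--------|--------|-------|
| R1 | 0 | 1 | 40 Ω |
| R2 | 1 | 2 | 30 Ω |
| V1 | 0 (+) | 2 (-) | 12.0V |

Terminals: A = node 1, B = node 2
R1 and R2 are in series across V1 (node 0 → node 1 → node 2), and the output A–B is taken across R2, so this is a voltage divider.
Series current: I = V1/(R1 + R2) = 12/(40 + 30) = 12/70 = 0.1714 A
V_R2 = I × R2 = V1 × R2/(R1 + R2) = 12 × 30/70 = 5.143 V

Final answer: 5.143 V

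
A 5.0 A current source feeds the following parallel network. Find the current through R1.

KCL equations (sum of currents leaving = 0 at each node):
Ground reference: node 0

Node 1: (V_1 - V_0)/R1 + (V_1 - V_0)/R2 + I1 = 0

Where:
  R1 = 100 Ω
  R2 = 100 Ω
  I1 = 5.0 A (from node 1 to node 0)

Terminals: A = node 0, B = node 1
All resistors sit directly between nodes 0 and 1, so they are in parallel and share one voltage V; the full source current 5 A splits among them.
1/R_par = 1/100 + 1/100 = 0.02 S  =>  R_par = 50 Ω
V = I × R_par = 5 × 50 = 250 V
I_R1 = V/R1 = 250/100 = 2.5 A

Final answer: 2.5 A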